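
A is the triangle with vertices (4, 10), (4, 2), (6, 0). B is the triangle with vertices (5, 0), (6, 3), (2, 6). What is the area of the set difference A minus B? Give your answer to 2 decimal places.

|A| = 8, |A∩B| = 3.8787.
|A ∖ B| = |A| − |A∩B| = 8 − 3.8787 = 4.12.

4.12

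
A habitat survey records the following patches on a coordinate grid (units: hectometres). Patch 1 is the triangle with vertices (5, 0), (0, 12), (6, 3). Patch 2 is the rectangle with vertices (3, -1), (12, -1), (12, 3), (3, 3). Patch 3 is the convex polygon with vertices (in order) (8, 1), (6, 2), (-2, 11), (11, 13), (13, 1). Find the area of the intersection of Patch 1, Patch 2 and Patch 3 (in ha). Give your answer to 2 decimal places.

0.32

The intersection is the polygon with vertices (6,3), (5.758,2.273), (5.111,3).
By the shoelace formula its area is 0.32.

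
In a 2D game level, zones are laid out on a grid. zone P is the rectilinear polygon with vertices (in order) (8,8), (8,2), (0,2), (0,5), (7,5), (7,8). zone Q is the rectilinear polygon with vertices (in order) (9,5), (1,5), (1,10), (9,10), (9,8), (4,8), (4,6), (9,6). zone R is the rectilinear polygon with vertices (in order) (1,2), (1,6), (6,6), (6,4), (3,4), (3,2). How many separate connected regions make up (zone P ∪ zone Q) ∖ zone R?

(zone P ∪ zone Q) ∖ zone R splits into 2 disjoint pieces (area 39, area 3).

2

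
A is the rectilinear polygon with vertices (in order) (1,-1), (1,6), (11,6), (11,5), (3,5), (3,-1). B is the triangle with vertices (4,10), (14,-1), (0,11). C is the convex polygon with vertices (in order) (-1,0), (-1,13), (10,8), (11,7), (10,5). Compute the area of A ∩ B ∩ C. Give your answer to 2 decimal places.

The intersection is the polygon with vertices (8.546,5), (7,5), (5.833,6), (7.636,6).
By the shoelace formula its area is 1.67.

1.67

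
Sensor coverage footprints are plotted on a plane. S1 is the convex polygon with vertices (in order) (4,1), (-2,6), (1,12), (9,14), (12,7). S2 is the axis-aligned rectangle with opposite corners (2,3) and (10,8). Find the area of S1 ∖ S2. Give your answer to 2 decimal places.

73.67

|S1| = 109.5, |S1∩S2| = 35.8333.
|S1 ∖ S2| = |S1| − |S1∩S2| = 109.5 − 35.8333 = 73.67.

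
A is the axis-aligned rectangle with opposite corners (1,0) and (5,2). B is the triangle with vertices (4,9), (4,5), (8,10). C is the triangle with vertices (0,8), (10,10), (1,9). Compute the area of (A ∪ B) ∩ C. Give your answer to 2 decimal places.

The region (A ∪ B) ∩ C is the polygon with vertices (4,9), (6.4,9.6), (7.805,9.756), (7.619,9.524), (4,8.8).
By the shoelace formula its area is 0.97.

0.97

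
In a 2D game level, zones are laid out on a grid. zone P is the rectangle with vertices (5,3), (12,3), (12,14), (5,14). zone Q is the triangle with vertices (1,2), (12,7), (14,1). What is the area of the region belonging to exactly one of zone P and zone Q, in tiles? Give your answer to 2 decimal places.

81.27

|zone P| = 77, |zone Q| = 38, |zone P∩zone Q| = 16.8636.
|zone P △ zone Q| = |zone P| + |zone Q| − 2·|zone P∩zone Q| = 77 + 38 − 33.7273 = 81.27.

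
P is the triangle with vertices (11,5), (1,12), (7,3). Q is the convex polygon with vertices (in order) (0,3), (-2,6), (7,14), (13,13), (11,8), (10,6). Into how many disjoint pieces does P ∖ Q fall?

2

P ∖ Q splits into 2 disjoint pieces (area 7.18, area 1.1709).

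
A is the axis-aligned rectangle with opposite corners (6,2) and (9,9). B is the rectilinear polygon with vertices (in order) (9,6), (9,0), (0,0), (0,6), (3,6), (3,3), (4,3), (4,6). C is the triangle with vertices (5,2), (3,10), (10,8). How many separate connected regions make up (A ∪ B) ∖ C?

2

(A ∪ B) ∖ C splits into 2 disjoint pieces (area 42.6, area 0.8929).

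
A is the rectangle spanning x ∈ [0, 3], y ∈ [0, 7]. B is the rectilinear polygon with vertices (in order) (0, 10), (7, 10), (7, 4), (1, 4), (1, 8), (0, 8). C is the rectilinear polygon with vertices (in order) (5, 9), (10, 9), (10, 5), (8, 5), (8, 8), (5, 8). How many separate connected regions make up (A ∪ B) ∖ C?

(A ∪ B) ∖ C is a single connected region.

1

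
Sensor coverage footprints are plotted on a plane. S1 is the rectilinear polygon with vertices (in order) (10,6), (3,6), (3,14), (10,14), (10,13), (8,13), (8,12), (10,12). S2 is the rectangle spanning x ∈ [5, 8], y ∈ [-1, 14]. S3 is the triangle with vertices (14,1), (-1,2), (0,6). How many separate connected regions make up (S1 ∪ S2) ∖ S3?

2

(S1 ∪ S2) ∖ S3 splits into 2 disjoint pieces (area 60.9643, area 7.5).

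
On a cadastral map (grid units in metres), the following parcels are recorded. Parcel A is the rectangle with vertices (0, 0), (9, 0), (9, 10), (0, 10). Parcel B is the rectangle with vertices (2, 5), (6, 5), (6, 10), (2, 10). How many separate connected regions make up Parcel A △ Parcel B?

1

Parcel A △ Parcel B is a single connected region.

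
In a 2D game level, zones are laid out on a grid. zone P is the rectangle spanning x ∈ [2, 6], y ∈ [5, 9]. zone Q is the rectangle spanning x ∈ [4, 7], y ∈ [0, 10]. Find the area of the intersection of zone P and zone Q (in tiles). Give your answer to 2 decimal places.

|zone P∩zone Q|: x∈[4,6], y∈[5,9] → 2·4 = 8.

8.00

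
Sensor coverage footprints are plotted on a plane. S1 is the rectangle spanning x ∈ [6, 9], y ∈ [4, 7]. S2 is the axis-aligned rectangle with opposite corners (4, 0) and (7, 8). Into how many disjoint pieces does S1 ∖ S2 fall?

1

S1 ∖ S2 is a single connected region.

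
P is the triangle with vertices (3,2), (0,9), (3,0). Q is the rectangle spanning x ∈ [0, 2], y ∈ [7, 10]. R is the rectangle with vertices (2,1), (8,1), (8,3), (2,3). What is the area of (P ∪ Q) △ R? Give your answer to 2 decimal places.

18.57

|P ∪ Q| = 8.8095.
|(P ∪ Q) ∩ R| = 1.119.
|(P ∪ Q) △ R| = 8.8095 + 12 − 2.2381 = 18.57.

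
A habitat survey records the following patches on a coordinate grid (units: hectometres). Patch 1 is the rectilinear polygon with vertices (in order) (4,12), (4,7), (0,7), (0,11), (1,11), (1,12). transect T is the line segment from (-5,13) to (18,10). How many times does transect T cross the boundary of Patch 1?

The segment meets the boundary at (4,11.826), (2.667,12).

2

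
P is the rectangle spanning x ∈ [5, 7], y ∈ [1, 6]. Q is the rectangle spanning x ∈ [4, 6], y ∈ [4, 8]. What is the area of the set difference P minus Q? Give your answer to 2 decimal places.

8.00

|P∩Q|: x∈[5,6], y∈[4,6] → 1·2 = 2.
|P| = 10.
|P ∖ Q| = |P| − |P∩Q| = 10 − 2 = 8.00.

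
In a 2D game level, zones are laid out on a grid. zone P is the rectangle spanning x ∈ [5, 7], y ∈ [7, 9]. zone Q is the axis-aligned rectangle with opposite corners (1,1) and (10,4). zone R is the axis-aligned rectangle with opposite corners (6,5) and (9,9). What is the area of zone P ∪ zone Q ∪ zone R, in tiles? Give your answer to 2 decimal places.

41.00

By inclusion–exclusion:
Individual areas: |zone P| = 4, |zone Q| = 27, |zone R| = 12.
|zone P∩zone Q| = 0 (no overlap).
|zone P∩zone R|: x∈[6,7], y∈[7,9] → 1·2 = 2.
|zone Q∩zone R| = 0 (no overlap).
|zone P∩zone Q∩zone R| = 0.
|zone P ∪ zone Q ∪ zone R| = 43 − 2 + 0 = 41.00.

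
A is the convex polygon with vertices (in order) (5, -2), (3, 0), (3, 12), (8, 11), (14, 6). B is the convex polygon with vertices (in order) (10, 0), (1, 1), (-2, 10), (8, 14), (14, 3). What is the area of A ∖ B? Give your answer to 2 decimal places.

|A| = 92.5, |A∩B| = 83.0543.
|A ∖ B| = |A| − |A∩B| = 92.5 − 83.0543 = 9.45.

9.45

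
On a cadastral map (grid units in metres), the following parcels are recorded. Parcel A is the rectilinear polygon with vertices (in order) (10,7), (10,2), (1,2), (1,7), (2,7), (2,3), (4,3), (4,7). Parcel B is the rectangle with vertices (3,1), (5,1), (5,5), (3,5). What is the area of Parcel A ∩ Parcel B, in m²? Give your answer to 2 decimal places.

The intersection is the polygon with vertices (3,2), (3,3), (4,3), (4,5), (5,5), (5,2).
By the shoelace formula its area is 4.00.

4.00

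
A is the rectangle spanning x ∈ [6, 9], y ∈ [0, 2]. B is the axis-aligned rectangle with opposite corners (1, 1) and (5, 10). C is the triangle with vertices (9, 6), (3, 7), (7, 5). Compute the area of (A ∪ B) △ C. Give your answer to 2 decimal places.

|A ∪ B| = 42.
|(A ∪ B) ∩ C| = 0.6667.
|(A ∪ B) △ C| = 42 + 4 − 1.3333 = 44.67.

44.67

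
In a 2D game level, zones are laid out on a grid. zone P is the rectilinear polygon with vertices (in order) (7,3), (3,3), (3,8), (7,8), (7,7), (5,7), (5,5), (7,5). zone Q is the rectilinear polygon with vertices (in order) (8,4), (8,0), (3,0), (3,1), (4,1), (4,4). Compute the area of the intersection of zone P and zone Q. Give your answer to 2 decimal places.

The intersection is the polygon with vertices (4,3), (4,4), (7,4), (7,3).
By the shoelace formula its area is 3.00.

3.00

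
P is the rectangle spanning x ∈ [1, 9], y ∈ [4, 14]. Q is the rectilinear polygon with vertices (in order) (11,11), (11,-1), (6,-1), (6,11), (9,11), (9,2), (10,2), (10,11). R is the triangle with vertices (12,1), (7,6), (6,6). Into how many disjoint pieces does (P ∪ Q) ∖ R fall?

2

(P ∪ Q) ∖ R splits into 2 disjoint pieces (area 99.5, area 8.5).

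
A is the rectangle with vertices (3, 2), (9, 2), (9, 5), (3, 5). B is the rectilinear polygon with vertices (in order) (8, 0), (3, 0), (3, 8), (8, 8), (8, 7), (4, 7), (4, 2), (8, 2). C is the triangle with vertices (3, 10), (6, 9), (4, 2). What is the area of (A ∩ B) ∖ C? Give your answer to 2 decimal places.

|A ∩ B| = 3.
|(A ∩ B) ∩ C| = 0.5625.
|(A ∩ B) ∖ C| = 3 − 0.5625 = 2.44.

2.44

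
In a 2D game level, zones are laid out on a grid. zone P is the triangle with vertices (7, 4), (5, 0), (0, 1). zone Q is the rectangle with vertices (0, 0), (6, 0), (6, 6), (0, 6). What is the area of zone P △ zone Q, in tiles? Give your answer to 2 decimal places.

26.57

|zone P| = 11, |zone Q| = 36, |zone P∩zone Q| = 10.2143.
|zone P △ zone Q| = |zone P| + |zone Q| − 2·|zone P∩zone Q| = 11 + 36 − 20.4286 = 26.57.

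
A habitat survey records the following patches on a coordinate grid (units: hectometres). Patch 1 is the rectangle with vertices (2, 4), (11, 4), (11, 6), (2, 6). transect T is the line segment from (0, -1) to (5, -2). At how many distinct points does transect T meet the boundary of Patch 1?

0

The segment lies entirely outside Patch 1 and never meets its boundary.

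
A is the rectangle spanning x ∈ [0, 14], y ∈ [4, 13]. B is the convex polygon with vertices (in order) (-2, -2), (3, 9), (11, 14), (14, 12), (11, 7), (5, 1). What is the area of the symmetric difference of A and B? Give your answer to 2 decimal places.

85.24

|A| = 126, |B| = 99.5, |A∩B| = 70.1318.
|A △ B| = |A| + |B| − 2·|A∩B| = 126 + 99.5 − 140.2636 = 85.24.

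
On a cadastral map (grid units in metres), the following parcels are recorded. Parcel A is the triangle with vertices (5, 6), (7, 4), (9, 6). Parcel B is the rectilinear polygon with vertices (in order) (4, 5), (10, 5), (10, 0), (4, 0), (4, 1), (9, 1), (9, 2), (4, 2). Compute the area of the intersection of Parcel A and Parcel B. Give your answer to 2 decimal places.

The intersection is the polygon with vertices (7,4), (6,5), (8,5).
By the shoelace formula its area is 1.00.

1.00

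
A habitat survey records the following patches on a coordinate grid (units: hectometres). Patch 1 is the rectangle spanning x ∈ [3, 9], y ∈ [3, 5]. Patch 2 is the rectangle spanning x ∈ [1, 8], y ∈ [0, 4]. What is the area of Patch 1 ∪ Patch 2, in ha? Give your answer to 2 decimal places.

By inclusion–exclusion:
Individual areas: |Patch 1| = 12, |Patch 2| = 28.
|Patch 1∩Patch 2|: x∈[3,8], y∈[3,4] → 5·1 = 5.
|Patch 1 ∪ Patch 2| = 40 − 5 = 35.00.

35.00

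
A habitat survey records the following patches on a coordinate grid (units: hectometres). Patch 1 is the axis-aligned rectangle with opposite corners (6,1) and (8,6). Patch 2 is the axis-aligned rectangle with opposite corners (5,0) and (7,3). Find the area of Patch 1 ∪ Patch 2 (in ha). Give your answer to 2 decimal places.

By inclusion–exclusion:
Individual areas: |Patch 1| = 10, |Patch 2| = 6.
|Patch 1∩Patch 2|: x∈[6,7], y∈[1,3] → 1·2 = 2.
|Patch 1 ∪ Patch 2| = 16 − 2 = 14.00.

14.00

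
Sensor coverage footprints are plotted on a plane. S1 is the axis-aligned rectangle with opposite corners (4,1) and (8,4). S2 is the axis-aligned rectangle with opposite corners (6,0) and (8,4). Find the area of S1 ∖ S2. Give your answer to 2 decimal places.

|S1∩S2|: x∈[6,8], y∈[1,4] → 2·3 = 6.
|S1| = 12.
|S1 ∖ S2| = |S1| − |S1∩S2| = 12 − 6 = 6.00.

6.00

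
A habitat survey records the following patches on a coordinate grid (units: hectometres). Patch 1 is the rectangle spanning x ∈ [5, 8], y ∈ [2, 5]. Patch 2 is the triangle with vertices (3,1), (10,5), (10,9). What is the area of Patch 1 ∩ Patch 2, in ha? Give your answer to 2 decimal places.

The intersection is the polygon with vertices (8,5), (8,3.857), (5,2.143), (5,3.286), (6.5,5).
By the shoelace formula its area is 4.71.

4.71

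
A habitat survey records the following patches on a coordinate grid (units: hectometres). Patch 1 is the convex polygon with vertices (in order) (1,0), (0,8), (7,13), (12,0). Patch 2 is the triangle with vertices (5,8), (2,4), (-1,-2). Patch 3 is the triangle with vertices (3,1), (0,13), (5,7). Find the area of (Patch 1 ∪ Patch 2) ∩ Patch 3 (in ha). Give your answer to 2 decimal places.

The region (Patch 1 ∪ Patch 2) ∩ Patch 3 is the polygon with vertices (2.612,9.866), (5,7), (3,1), (1.061,8.758).
By the shoelace formula its area is 17.12.

17.12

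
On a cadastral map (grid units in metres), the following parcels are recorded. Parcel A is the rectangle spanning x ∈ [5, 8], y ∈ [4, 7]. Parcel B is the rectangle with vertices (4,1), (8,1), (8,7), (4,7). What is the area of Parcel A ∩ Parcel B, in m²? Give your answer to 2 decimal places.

|Parcel A∩Parcel B|: x∈[5,8], y∈[4,7] → 3·3 = 9.

9.00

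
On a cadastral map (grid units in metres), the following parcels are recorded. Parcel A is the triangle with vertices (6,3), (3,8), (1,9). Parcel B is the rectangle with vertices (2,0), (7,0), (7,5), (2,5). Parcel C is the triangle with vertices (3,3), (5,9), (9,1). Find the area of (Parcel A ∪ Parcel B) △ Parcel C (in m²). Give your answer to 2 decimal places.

27.04

|Parcel A ∪ Parcel B| = 28.0333.
|(Parcel A ∪ Parcel B) ∩ Parcel C| = 10.4976.
|(Parcel A ∪ Parcel B) △ Parcel C| = 28.0333 + 20 − 20.9952 = 27.04.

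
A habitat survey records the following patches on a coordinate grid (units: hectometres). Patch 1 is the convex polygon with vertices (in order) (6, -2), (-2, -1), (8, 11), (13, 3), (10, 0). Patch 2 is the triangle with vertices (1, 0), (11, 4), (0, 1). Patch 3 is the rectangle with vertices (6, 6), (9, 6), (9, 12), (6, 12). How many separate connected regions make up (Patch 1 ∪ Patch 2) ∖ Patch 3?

1

(Patch 1 ∪ Patch 2) ∖ Patch 3 is a single connected region.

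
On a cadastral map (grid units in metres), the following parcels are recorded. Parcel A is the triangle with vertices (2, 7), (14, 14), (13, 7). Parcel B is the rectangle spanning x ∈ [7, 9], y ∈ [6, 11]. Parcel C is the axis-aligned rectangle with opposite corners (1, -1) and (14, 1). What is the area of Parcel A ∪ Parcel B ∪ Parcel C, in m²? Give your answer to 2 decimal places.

67.51

By inclusion–exclusion:
Individual areas: |Parcel A| = 38.5, |Parcel B| = 10, |Parcel C| = 26.
|Parcel A∩Parcel B| = 6.994.
|Parcel A∩Parcel C| = 0.
|Parcel B∩Parcel C| = 0 (no overlap).
|Parcel A∩Parcel B∩Parcel C| = 0.
|Parcel A ∪ Parcel B ∪ Parcel C| = 74.5 − 6.994 + 0 = 67.51.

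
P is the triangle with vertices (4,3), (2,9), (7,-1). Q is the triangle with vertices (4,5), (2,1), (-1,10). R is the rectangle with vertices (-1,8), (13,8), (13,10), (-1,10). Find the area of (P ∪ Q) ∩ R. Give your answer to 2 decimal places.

1.42

|P ∪ Q| = 19.4.
|(P ∪ Q) ∩ R| = 1.42.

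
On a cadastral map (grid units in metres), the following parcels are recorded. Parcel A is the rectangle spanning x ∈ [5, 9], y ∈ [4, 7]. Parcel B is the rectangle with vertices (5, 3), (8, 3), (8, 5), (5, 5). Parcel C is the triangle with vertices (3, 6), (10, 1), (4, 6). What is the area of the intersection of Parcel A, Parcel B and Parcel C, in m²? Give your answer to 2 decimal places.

0.57

The intersection is the polygon with vertices (5.2,5), (6.4,4), (5.8,4), (5,4.571), (5,5).
By the shoelace formula its area is 0.57.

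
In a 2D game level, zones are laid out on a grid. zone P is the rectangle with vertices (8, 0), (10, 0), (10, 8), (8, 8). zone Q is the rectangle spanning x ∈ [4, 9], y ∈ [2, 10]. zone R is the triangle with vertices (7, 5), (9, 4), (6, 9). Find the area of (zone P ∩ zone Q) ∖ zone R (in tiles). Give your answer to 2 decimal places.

5.42

|zone P ∩ zone Q| = 6.
|(zone P ∩ zone Q) ∩ zone R| = 0.5833.
|(zone P ∩ zone Q) ∖ zone R| = 6 − 0.5833 = 5.42.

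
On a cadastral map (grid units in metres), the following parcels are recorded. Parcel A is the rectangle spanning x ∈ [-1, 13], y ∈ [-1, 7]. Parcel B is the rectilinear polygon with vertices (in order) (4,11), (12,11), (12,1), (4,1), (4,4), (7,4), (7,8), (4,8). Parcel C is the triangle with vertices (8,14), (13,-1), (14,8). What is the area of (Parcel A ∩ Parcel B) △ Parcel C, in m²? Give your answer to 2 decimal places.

|Parcel A ∩ Parcel B| = 39.
|(Parcel A ∩ Parcel B) ∩ Parcel C| = 4.1667.
|(Parcel A ∩ Parcel B) △ Parcel C| = 39 + 30 − 8.3333 = 60.67.

60.67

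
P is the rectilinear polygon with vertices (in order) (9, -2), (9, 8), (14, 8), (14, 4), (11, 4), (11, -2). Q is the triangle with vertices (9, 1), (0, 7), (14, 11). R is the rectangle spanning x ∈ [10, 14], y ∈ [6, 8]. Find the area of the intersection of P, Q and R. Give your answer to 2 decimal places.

4.00

The intersection is the polygon with vertices (12.5,8), (11.5,6), (10,6), (10,8).
By the shoelace formula its area is 4.00.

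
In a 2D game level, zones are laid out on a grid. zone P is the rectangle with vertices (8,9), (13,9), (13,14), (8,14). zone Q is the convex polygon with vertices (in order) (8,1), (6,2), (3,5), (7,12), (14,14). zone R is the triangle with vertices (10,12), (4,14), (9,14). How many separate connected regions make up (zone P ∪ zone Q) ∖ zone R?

1

(zone P ∪ zone Q) ∖ zone R is a single connected region.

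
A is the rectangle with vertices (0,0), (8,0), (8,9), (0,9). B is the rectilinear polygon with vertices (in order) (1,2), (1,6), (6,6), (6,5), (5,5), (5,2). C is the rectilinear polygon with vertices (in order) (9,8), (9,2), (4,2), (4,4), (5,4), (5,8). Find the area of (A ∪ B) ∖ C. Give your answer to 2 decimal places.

52.00

|A ∪ B| = 72.
|(A ∪ B) ∩ C| = 20.
|(A ∪ B) ∖ C| = 72 − 20 = 52.00.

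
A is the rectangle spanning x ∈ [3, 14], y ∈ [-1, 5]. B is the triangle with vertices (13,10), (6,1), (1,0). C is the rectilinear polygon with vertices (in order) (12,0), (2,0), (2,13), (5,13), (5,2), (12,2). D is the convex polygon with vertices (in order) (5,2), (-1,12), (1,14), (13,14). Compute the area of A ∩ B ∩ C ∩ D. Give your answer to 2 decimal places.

0.36

The intersection is the polygon with vertices (5,3.333), (5,2), (4.467,2.889).
By the shoelace formula its area is 0.36.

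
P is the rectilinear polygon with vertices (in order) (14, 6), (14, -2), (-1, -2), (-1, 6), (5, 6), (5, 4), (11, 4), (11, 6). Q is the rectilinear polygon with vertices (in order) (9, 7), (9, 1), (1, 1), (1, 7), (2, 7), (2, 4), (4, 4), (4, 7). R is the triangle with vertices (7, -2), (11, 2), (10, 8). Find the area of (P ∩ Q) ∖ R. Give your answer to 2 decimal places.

26.05

|P ∩ Q| = 28.
|(P ∩ Q) ∩ R| = 1.95.
|(P ∩ Q) ∖ R| = 28 − 1.95 = 26.05.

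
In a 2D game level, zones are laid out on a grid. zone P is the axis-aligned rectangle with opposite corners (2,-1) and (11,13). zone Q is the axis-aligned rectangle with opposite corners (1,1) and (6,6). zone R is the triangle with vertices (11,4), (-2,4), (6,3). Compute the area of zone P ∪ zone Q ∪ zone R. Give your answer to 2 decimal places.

By inclusion–exclusion:
Individual areas: |zone P| = 126, |zone Q| = 25, |zone R| = 6.5.
|zone P∩zone Q|: x∈[2,6], y∈[1,6] → 4·5 = 20.
|zone P∩zone R| = 5.5.
|zone Q∩zone R| = 3.4375.
|zone P∩zone Q∩zone R| = 3.
|zone P ∪ zone Q ∪ zone R| = 157.5 − 28.9375 + 3 = 131.56.

131.56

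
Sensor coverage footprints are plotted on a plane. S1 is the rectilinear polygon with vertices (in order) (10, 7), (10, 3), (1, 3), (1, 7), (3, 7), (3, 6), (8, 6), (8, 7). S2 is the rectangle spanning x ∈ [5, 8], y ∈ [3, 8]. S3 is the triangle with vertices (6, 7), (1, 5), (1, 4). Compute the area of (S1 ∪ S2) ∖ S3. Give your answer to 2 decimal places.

34.82

|S1 ∪ S2| = 37.
|(S1 ∪ S2) ∩ S3| = 2.1833.
|(S1 ∪ S2) ∖ S3| = 37 − 2.1833 = 34.82.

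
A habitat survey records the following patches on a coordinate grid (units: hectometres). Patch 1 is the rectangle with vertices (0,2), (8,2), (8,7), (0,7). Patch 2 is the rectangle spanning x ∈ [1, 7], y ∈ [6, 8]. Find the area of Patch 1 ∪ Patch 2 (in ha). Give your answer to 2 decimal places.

By inclusion–exclusion:
Individual areas: |Patch 1| = 40, |Patch 2| = 12.
|Patch 1∩Patch 2|: x∈[1,7], y∈[6,7] → 6·1 = 6.
|Patch 1 ∪ Patch 2| = 52 − 6 = 46.00.

46.00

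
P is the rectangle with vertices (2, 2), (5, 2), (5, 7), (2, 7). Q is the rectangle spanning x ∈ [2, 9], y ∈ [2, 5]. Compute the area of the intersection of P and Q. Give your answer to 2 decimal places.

9.00

|P∩Q|: x∈[2,5], y∈[2,5] → 3·3 = 9.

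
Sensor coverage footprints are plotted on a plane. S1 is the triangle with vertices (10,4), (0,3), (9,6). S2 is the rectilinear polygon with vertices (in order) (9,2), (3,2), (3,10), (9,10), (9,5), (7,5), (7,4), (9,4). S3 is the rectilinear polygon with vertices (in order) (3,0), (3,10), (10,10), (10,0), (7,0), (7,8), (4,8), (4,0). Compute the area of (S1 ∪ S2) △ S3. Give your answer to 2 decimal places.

34.00

|S1 ∪ S2| = 50.1.
|(S1 ∪ S2) ∩ S3| = 31.05.
|(S1 ∪ S2) △ S3| = 50.1 + 46 − 62.1 = 34.00.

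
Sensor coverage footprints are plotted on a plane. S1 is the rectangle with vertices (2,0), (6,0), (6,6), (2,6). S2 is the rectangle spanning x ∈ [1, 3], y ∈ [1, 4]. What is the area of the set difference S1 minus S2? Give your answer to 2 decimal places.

21.00

|S1∩S2|: x∈[2,3], y∈[1,4] → 1·3 = 3.
|S1| = 24.
|S1 ∖ S2| = |S1| − |S1∩S2| = 24 − 3 = 21.00.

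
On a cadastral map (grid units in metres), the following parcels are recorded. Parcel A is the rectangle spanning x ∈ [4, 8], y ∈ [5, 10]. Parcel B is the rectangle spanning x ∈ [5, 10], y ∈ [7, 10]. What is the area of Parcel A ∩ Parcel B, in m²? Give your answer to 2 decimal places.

|Parcel A∩Parcel B|: x∈[5,8], y∈[7,10] → 3·3 = 9.

9.00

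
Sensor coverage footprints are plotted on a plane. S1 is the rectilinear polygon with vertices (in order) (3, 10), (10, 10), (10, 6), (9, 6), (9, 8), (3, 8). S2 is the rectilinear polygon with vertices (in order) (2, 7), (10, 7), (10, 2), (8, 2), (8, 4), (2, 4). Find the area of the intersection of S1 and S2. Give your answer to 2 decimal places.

1.00

The intersection is the polygon with vertices (10,6), (9,6), (9,7), (10,7).
By the shoelace formula its area is 1.00.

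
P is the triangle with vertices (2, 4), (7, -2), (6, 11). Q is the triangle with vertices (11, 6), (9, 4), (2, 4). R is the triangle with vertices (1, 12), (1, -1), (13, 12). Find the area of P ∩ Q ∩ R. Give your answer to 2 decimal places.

The intersection is the polygon with vertices (2,4), (6.462,4.992), (6.468,4.923), (5.615,4).
By the shoelace formula its area is 1.82.

1.82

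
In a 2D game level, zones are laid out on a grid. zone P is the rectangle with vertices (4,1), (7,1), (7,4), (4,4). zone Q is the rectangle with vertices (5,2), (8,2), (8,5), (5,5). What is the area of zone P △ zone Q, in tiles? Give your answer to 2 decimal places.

10.00

|zone P∩zone Q|: x∈[5,7], y∈[2,4] → 2·2 = 4.
|zone P △ zone Q| = |zone P| + |zone Q| − 2·|zone P∩zone Q| = 9 + 9 − 8 = 10.00.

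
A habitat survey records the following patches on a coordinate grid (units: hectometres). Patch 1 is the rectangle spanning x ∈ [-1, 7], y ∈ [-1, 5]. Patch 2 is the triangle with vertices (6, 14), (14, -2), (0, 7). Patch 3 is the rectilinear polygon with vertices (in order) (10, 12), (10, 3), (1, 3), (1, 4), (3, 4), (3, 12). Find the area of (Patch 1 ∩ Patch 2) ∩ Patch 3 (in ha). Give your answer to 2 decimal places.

The region (Patch 1 ∩ Patch 2) ∩ Patch 3 is the polygon with vertices (7,3), (6.222,3), (3.111,5), (7,5).
By the shoelace formula its area is 4.67.

4.67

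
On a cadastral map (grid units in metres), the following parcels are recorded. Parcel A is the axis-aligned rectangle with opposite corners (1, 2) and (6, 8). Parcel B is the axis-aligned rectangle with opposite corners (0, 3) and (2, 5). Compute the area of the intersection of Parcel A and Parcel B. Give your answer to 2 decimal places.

|Parcel A∩Parcel B|: x∈[1,2], y∈[3,5] → 1·2 = 2.

2.00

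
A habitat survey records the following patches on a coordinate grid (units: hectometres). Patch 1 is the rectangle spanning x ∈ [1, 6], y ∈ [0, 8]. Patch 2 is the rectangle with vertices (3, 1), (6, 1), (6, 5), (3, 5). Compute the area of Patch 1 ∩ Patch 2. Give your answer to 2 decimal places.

12.00

|Patch 1∩Patch 2|: x∈[3,6], y∈[1,5] → 3·4 = 12.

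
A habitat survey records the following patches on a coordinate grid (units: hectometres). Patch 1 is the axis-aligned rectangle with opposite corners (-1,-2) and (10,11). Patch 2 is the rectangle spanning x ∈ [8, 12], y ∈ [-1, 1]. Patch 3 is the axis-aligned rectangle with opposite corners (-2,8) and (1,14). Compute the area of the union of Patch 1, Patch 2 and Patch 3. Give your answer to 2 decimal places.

159.00

By inclusion–exclusion:
Individual areas: |Patch 1| = 143, |Patch 2| = 8, |Patch 3| = 18.
|Patch 1∩Patch 2|: x∈[8,10], y∈[-1,1] → 2·2 = 4.
|Patch 1∩Patch 3|: x∈[-1,1], y∈[8,11] → 2·3 = 6.
|Patch 2∩Patch 3| = 0 (no overlap).
|Patch 1∩Patch 2∩Patch 3| = 0.
|Patch 1 ∪ Patch 2 ∪ Patch 3| = 169 − 10 + 0 = 159.00.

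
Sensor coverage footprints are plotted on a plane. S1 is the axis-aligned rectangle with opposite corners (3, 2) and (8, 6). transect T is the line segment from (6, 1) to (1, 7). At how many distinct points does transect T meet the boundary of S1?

2

The segment meets the boundary at (3,4.6), (5.167,2).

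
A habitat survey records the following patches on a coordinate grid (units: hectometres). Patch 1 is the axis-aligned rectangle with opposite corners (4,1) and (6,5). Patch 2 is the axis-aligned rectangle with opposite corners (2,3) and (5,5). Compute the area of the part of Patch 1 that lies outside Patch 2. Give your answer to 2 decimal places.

6.00

|Patch 1∩Patch 2|: x∈[4,5], y∈[3,5] → 1·2 = 2.
|Patch 1| = 8.
|Patch 1 ∖ Patch 2| = |Patch 1| − |Patch 1∩Patch 2| = 8 − 2 = 6.00.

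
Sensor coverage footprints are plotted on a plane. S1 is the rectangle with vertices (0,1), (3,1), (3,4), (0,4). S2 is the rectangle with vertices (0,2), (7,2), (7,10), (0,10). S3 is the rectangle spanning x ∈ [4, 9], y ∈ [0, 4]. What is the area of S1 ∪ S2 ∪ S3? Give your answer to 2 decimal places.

73.00

By inclusion–exclusion:
Individual areas: |S1| = 9, |S2| = 56, |S3| = 20.
|S1∩S2|: x∈[0,3], y∈[2,4] → 3·2 = 6.
|S1∩S3| = 0 (no overlap).
|S2∩S3|: x∈[4,7], y∈[2,4] → 3·2 = 6.
|S1∩S2∩S3| = 0.
|S1 ∪ S2 ∪ S3| = 85 − 12 + 0 = 73.00.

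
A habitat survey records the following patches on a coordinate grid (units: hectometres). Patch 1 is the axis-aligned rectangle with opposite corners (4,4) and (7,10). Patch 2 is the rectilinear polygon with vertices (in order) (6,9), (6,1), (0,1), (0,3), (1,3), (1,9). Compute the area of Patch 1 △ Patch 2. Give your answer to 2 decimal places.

|Patch 1| = 18, |Patch 2| = 42, |Patch 1∩Patch 2| = 10.
|Patch 1 △ Patch 2| = |Patch 1| + |Patch 2| − 2·|Patch 1∩Patch 2| = 18 + 42 − 20 = 40.00.

40.00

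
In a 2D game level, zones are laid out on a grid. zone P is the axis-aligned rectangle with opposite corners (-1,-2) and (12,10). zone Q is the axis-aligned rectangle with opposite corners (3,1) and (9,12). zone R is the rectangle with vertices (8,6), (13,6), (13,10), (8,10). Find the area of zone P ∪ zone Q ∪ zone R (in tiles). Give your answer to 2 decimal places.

172.00

By inclusion–exclusion:
Individual areas: |zone P| = 156, |zone Q| = 66, |zone R| = 20.
|zone P∩zone Q|: x∈[3,9], y∈[1,10] → 6·9 = 54.
|zone P∩zone R|: x∈[8,12], y∈[6,10] → 4·4 = 16.
|zone Q∩zone R|: x∈[8,9], y∈[6,10] → 1·4 = 4.
|zone P∩zone Q∩zone R| = 4.
|zone P ∪ zone Q ∪ zone R| = 242 − 74 + 4 = 172.00.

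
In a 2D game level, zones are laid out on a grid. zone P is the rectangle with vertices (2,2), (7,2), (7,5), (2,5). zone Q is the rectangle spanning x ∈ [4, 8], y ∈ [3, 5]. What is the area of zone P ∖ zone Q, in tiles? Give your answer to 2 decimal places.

|zone P∩zone Q|: x∈[4,7], y∈[3,5] → 3·2 = 6.
|zone P| = 15.
|zone P ∖ zone Q| = |zone P| − |zone P∩zone Q| = 15 − 6 = 9.00.

9.00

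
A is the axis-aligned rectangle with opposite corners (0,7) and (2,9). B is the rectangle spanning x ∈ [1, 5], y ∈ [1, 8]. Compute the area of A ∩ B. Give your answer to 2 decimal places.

1.00

|A∩B|: x∈[1,2], y∈[7,8] → 1·1 = 1.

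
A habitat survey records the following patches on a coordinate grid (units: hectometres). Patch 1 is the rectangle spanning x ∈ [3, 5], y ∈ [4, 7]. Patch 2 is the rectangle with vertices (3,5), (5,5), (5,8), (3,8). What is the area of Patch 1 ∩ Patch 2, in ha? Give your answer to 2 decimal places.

4.00

|Patch 1∩Patch 2|: x∈[3,5], y∈[5,7] → 2·2 = 4.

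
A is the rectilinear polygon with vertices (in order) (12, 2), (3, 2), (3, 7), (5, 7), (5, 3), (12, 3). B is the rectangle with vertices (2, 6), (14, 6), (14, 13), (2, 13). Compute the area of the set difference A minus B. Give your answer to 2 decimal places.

15.00

|A| = 17, |A∩B| = 2.
|A ∖ B| = |A| − |A∩B| = 17 − 2 = 15.00.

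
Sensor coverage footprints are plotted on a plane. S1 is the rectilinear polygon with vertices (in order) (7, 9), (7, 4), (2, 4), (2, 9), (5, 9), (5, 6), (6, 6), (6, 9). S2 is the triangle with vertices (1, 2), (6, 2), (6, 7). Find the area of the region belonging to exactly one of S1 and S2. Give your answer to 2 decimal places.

26.50

|S1| = 22, |S2| = 12.5, |S1∩S2| = 4.
|S1 △ S2| = |S1| + |S2| − 2·|S1∩S2| = 22 + 12.5 − 8 = 26.50.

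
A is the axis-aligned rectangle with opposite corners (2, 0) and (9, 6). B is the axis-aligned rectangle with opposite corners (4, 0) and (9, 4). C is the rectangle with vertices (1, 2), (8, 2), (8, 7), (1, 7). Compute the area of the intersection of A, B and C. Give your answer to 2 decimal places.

The intersection is the polygon with vertices (4,4), (8,4), (8,2), (4,2).
By the shoelace formula its area is 8.00.

8.00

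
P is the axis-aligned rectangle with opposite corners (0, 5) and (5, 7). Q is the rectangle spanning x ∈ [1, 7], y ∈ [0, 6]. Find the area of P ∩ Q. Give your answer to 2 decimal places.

4.00

|P∩Q|: x∈[1,5], y∈[5,6] → 4·1 = 4.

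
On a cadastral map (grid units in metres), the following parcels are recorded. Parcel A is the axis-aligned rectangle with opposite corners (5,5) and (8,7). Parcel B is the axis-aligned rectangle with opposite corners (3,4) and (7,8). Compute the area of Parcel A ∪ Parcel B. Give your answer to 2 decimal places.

18.00

By inclusion–exclusion:
Individual areas: |Parcel A| = 6, |Parcel B| = 16.
|Parcel A∩Parcel B|: x∈[5,7], y∈[5,7] → 2·2 = 4.
|Parcel A ∪ Parcel B| = 22 − 4 = 18.00.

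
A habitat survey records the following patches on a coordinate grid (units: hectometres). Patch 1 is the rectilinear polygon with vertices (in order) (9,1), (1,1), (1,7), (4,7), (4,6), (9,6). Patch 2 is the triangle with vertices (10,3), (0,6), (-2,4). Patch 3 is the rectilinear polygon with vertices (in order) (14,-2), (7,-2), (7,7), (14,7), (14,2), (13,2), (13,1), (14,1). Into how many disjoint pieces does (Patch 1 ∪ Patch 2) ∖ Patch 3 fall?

1

(Patch 1 ∪ Patch 2) ∖ Patch 3 is a single connected region.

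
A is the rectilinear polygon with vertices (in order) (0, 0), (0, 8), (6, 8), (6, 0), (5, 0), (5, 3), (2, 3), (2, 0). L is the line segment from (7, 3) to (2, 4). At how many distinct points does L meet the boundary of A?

The segment meets the boundary at (6,3.2).

1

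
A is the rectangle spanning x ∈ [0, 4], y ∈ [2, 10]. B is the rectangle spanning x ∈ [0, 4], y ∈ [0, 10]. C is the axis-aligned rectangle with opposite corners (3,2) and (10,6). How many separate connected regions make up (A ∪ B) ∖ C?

(A ∪ B) ∖ C is a single connected region.

1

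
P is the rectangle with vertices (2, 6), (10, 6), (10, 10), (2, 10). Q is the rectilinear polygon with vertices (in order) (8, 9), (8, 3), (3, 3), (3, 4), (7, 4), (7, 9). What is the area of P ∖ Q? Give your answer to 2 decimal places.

29.00

|P| = 32, |P∩Q| = 3.
|P ∖ Q| = |P| − |P∩Q| = 32 − 3 = 29.00.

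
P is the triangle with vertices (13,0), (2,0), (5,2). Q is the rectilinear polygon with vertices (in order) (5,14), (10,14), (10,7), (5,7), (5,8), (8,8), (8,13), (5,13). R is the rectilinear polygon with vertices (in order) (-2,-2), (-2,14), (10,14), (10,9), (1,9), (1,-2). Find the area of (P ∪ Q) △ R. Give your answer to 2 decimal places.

|P ∪ Q| = 31.
|(P ∪ Q) ∩ R| = 13.
|(P ∪ Q) △ R| = 31 + 93 − 26 = 98.00.

98.00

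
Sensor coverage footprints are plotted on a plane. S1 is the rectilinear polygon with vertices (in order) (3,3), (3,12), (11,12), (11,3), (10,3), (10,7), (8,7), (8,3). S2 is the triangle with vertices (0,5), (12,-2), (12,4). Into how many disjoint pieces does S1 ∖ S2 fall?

2

S1 ∖ S2 splits into 2 disjoint pieces (area 0.0536, area 55.1667).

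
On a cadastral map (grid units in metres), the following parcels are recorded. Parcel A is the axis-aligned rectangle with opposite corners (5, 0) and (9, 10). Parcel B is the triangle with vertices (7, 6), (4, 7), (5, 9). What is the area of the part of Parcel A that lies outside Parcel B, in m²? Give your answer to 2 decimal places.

37.67

|Parcel A| = 40, |Parcel A∩Parcel B| = 2.3333.
|Parcel A ∖ Parcel B| = |Parcel A| − |Parcel A∩Parcel B| = 40 − 2.3333 = 37.67.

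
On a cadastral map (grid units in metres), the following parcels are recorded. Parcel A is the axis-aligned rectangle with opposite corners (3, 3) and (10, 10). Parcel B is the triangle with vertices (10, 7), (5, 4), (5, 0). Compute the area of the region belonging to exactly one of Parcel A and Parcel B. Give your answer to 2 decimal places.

|Parcel A| = 49, |Parcel B| = 10, |Parcel A∩Parcel B| = 6.7857.
|Parcel A △ Parcel B| = |Parcel A| + |Parcel B| − 2·|Parcel A∩Parcel B| = 49 + 10 − 13.5714 = 45.43.

45.43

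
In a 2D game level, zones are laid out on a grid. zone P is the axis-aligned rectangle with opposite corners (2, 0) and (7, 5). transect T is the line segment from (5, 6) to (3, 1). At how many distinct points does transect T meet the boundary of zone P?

1

The segment meets the boundary at (4.6,5).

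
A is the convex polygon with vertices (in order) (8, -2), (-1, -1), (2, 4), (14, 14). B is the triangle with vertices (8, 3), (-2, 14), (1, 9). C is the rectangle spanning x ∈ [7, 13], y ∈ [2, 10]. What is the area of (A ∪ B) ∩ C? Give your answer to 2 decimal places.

29.98

The region (A ∪ B) ∩ C is the polygon with vertices (9.2,10), (12.5,10), (9.5,2), (7,2), (7,8.167).
By the shoelace formula its area is 29.98.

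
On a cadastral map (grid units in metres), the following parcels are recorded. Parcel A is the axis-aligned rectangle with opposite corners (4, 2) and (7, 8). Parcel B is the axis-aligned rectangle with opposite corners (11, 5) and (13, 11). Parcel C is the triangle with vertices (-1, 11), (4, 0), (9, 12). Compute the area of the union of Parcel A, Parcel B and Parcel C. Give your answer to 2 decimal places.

75.13

By inclusion–exclusion:
Individual areas: |Parcel A| = 18, |Parcel B| = 12, |Parcel C| = 57.5.
|Parcel A∩Parcel B| = 0 (no overlap).
|Parcel A∩Parcel C| = 12.3667.
|Parcel B∩Parcel C| = 0.
|Parcel A∩Parcel B∩Parcel C| = 0.
|Parcel A ∪ Parcel B ∪ Parcel C| = 87.5 − 12.3667 + 0 = 75.13.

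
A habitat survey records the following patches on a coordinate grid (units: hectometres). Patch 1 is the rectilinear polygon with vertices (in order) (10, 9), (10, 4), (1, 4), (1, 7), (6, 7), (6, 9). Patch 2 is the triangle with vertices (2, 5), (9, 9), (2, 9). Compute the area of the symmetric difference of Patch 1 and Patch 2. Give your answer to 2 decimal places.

36.86

|Patch 1| = 35, |Patch 2| = 14, |Patch 1∩Patch 2| = 6.0714.
|Patch 1 △ Patch 2| = |Patch 1| + |Patch 2| − 2·|Patch 1∩Patch 2| = 35 + 14 − 12.1429 = 36.86.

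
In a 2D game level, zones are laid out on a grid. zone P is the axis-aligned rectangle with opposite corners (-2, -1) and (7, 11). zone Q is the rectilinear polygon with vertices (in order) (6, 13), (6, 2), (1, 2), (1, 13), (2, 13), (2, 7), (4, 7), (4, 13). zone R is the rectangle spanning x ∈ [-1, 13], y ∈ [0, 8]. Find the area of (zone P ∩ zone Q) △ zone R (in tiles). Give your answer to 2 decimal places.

93.00

|zone P ∩ zone Q| = 37.
|(zone P ∩ zone Q) ∩ zone R| = 28.
|(zone P ∩ zone Q) △ zone R| = 37 + 112 − 56 = 93.00.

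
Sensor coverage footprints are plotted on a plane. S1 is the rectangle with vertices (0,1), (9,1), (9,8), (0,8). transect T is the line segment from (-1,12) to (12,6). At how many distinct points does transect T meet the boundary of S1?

The segment meets the boundary at (9,7.385), (7.667,8).

2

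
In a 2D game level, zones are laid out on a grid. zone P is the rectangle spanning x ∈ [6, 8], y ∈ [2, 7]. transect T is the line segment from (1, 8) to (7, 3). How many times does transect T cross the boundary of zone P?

The segment meets the boundary at (6,3.833).

1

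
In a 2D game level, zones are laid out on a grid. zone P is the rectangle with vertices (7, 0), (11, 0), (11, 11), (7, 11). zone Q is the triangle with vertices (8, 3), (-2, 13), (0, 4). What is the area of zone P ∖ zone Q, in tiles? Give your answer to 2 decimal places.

43.56

|zone P| = 44, |zone P∩zone Q| = 0.4375.
|zone P ∖ zone Q| = |zone P| − |zone P∩zone Q| = 44 − 0.4375 = 43.56.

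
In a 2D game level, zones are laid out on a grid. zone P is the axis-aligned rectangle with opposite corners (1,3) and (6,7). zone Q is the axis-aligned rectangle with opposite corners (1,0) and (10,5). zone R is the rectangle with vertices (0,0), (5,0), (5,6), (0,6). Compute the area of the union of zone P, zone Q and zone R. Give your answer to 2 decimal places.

61.00

By inclusion–exclusion:
Individual areas: |zone P| = 20, |zone Q| = 45, |zone R| = 30.
|zone P∩zone Q|: x∈[1,6], y∈[3,5] → 5·2 = 10.
|zone P∩zone R|: x∈[1,5], y∈[3,6] → 4·3 = 12.
|zone Q∩zone R|: x∈[1,5], y∈[0,5] → 4·5 = 20.
|zone P∩zone Q∩zone R| = 8.
|zone P ∪ zone Q ∪ zone R| = 95 − 42 + 8 = 61.00.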